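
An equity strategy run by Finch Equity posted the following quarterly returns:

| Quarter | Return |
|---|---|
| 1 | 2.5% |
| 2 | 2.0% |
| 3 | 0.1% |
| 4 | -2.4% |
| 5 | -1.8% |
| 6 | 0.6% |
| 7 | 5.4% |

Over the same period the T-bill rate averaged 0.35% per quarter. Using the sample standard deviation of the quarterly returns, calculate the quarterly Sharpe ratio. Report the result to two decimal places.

0.21

Mean return r̄ = 6.40 / 7 = 0.9143%
Sample std dev = √[42.9286 / 6] = 2.6748%
Sharpe = (r̄ − rf) / σ = (0.9143 − 0.35) / 2.6748 = 0.5643 / 2.6748 = 0.2110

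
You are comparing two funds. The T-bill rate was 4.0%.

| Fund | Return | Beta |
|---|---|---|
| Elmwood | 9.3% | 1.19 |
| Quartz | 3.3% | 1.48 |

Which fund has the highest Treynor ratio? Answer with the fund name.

Elmwood

Elmwood: Treynor = (9.3% − 4.0%) / 1.19 = 4.454
Quartz: Treynor = (3.3% − 4.0%) / 1.48 = -0.473
Highest: Elmwood (4.454).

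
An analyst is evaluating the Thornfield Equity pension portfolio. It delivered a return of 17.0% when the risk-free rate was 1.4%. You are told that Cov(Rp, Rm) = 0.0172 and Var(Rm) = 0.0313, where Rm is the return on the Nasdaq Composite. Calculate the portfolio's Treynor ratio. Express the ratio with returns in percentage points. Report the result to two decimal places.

β = Cov / Var = 0.0172 / 0.0313 = 0.5495
Treynor = (Rp − Rf) / β = (17.0% − 1.4%) / 0.5495 = 15.60 / 0.5495 = 28.3894

28.39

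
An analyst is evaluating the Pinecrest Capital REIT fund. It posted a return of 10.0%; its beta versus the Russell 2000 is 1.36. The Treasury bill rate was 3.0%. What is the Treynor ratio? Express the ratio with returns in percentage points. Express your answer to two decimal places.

5.15

Treynor = (Rp − Rf) / β = (10.0% − 3.0%) / 1.36 = 7.00 / 1.36 = 5.1471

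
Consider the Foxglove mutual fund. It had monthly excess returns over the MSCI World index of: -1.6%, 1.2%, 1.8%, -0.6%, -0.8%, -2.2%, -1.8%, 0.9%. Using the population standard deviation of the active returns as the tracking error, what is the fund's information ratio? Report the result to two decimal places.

-0.27

μ = (-1.6 + 1.2 + 1.8 − 0.6 − 0.8 − 2.2 − 1.8 + 0.9) / 8 = -3.10 / 8 = -0.3875%
Population std dev = √[15.9288 / 8] = 1.4111%
IR = μ / tracking error = -0.3875 / 1.4111 = -0.2746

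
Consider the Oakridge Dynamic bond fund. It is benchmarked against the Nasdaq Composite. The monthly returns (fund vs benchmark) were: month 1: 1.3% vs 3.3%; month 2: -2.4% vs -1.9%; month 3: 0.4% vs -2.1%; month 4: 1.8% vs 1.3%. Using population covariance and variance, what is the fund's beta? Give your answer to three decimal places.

r̄p = 0.2750%,  r̄m = 0.1500%
Cov = Σ(rp − r̄p)(rm − r̄m) / 4 = 2.5463
Var(rm) = Σ(rm − r̄m)² / 4 = 5.1275
β = Cov / Var = 2.5463 / 5.1275 = 0.4966

0.497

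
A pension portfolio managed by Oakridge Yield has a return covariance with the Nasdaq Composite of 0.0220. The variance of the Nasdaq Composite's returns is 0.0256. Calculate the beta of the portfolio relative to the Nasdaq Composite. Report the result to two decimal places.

0.86

β = Cov(Rp, Rm) / Var(Rm) = 0.0220 / 0.0256 = 0.8594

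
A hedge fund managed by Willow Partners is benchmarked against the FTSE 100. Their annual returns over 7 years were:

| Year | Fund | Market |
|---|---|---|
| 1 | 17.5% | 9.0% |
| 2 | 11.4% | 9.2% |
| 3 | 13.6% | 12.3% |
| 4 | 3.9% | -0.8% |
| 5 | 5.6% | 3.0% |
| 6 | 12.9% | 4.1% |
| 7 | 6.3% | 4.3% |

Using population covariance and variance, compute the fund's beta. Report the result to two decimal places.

r̄p = 10.1714%,  r̄m = 5.8714%
Cov = Σ(rp − r̄p)(rm − r̄m) / 7 = 15.0392
Var(rm) = Σ(rm − r̄m)² / 7 = 17.2220
β = Cov / Var = 15.0392 / 17.2220 = 0.8733

0.87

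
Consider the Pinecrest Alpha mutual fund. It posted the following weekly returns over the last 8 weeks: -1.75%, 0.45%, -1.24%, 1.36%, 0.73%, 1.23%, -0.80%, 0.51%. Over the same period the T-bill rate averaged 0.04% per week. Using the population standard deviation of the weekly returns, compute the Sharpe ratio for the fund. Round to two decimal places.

r̄ = (-1.75 + 0.45 − 1.24 + 1.36 + 0.73 + 1.23 − 0.8 + 0.51) / 8 = 0.0613%
Population std dev = √[9.5681 / 8] = 1.0936%
Sharpe = (r̄ − rf) / σ = (0.0613 − 0.04) / 1.0936 = 0.0213 / 1.0936 = 0.0195

0.02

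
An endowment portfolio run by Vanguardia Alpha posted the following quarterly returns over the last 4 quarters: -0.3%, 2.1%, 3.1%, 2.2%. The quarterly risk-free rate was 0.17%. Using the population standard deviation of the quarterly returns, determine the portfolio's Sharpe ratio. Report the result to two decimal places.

1.27

Mean return r̄ = 7.10 / 4 = 1.7750%
Population std dev = √[6.3475 / 4] = 1.2597%
Sharpe = (r̄ − rf) / σ = (1.7750 − 0.17) / 1.2597 = 1.6050 / 1.2597 = 1.2741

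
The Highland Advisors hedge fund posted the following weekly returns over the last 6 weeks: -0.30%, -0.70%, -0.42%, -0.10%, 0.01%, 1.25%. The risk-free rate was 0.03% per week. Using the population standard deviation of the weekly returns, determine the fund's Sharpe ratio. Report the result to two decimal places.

Mean return r̄ = -0.260 / 6 = -0.0433%
Population σ = √[Σ(r − r̄)² / 6] = √[2.3177 / 6] = √0.3863 = 0.6215%
Sharpe = (r̄ − rf) / σ = (-0.0433 − 0.03) / 0.6215 = -0.0733 / 0.6215 = -0.1179

-0.12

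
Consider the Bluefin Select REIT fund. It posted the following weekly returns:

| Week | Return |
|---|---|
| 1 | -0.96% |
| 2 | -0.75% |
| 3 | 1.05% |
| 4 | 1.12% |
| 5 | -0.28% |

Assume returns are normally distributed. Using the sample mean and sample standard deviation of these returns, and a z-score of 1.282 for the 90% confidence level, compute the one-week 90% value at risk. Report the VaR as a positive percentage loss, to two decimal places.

r̄ = (-0.96 − 0.75 + 1.05 + 1.12 − 0.28) / 5 = 0.180 / 5 = 0.0360%
Sample σ = √[Σ(r − r̄)² / 4] = √[3.9129 / 4] = √0.9782 = 0.9890%
VaR = −(r̄ − z·σ) = −(0.0360 − 1.282 × 0.9890) = −(-1.2319) = 1.2319%

1.23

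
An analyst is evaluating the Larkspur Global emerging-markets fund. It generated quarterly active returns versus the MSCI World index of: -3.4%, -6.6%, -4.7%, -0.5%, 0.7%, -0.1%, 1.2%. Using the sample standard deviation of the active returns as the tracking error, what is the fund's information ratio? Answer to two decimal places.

r̄ = (-3.4 − 6.6 − 4.7 − 0.5 + 0.7 − 0.1 + 1.2) / 7 = -13.40 / 7 = -1.9143%
Σ(r − r̄)² = 53.7486; sample σ = √(53.7486/6) = 2.9930%
IR = r̄ / tracking error = -1.9143 / 2.9930 = -0.6396

-0.64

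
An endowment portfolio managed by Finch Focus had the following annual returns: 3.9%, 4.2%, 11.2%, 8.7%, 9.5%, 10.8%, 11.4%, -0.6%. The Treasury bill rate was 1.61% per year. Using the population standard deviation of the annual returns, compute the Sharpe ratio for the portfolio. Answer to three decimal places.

1.409

r̄ = (3.9 + 4.2 + 11.2 + 8.7 + 9.5 + 10.8 + 11.4 − 0.6) / 8 = 59.10 / 8 = 7.3875%
Σ(r − r̄)² = 134.5888; population σ = √(134.5888/8) = 4.1017%
Sharpe = (r̄ − rf) / σ = (7.3875 − 1.61) / 4.1017 = 5.7775 / 4.1017 = 1.4086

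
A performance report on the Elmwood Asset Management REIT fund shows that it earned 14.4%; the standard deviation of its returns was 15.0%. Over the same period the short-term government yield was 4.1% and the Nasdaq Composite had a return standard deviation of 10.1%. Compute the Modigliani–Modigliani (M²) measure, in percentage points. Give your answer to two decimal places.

11.04

Sharpe = (Rp − Rf) / σp = (14.4% − 4.1%) / 15.0% = 0.6867
M² = Rf + Sharpe × σm = 4.1% + 0.6867 × 10.1% = 11.0357%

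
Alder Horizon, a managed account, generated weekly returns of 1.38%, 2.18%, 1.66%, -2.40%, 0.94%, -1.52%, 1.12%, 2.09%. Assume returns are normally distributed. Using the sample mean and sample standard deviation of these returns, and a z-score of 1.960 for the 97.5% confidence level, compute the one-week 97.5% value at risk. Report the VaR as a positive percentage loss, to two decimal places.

r̄ = (1.38 + 2.18 + 1.66 − 2.4 + 0.94 − 1.52 + 1.12 + 2.09) / 8 = 0.6813%
Sample std dev = √[20.2761 / 7] = 1.7019%
VaR = −(r̄ − z·σ) = −(0.6813 − 1.960 × 1.7019) = −(-2.6544) = 2.6544%

2.65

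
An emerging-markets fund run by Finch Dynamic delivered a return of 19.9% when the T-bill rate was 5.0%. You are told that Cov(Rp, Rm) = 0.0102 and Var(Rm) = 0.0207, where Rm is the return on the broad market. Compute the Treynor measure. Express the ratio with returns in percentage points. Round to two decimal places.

30.24

β = Cov / Var = 0.0102 / 0.0207 = 0.4928
Treynor = (Rp − Rf) / β = (19.9% − 5.0%) / 0.4928 = 14.90 / 0.4928 = 30.2354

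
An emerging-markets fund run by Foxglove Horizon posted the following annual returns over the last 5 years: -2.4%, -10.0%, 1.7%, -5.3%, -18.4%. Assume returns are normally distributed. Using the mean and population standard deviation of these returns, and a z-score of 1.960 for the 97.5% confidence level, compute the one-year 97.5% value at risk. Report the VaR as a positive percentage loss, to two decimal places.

μ = (-2.4 − 10 + 1.7 − 5.3 − 18.4) / 5 = -6.8800%
Σ(r − μ)² = 238.6280; population σ = √(238.6280/5) = 6.9084%
VaR = −(μ − z·σ) = −(-6.8800 − 1.960 × 6.9084) = −(-20.4205) = 20.4205%

20.42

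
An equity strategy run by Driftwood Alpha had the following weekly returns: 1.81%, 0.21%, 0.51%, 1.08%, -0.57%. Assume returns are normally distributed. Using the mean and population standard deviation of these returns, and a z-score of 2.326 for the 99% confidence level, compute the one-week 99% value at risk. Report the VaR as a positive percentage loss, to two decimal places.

Mean return μ = 3.040 / 5 = 0.6080%
Σ(r − μ)² = 3.2233; population σ = √(3.2233/5) = 0.8029%
VaR = −(μ − z·σ) = −(0.6080 − 2.326 × 0.8029) = −(-1.2595) = 1.2595%

1.26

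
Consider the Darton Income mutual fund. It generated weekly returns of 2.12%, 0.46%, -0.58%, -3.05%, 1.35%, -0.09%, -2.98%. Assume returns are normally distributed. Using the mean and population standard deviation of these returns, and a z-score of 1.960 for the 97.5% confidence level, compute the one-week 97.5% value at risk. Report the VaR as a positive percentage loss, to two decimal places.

Mean return r̄ = -2.770 / 7 = -0.3957%
Σ(r − r̄)² = (2.12 − (-0.3957))² + (0.46 − (-0.3957))² + … = 23.9598
population σ = √(23.9598 / 7) = √3.4228 = 1.8501%
VaR = −(r̄ − z·σ) = −(-0.3957 − 1.960 × 1.8501) = −(-4.0219) = 4.0219%

4.02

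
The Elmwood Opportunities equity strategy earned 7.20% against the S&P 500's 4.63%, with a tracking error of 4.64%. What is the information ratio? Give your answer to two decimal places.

IR = (Rp − Rb) / TE = (7.20% − 4.63%) / 4.64% = 2.57% / 4.64% = 0.5539

0.55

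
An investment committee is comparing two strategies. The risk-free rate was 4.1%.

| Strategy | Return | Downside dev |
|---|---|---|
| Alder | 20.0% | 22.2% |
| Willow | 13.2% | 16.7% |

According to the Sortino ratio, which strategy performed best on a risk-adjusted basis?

Alder

Alder: Sortino ratio = (20.0% − 4.1%) / 22.2% = 0.716
Willow: Sortino ratio = (13.2% − 4.1%) / 16.7% = 0.545
Highest: Alder (0.716).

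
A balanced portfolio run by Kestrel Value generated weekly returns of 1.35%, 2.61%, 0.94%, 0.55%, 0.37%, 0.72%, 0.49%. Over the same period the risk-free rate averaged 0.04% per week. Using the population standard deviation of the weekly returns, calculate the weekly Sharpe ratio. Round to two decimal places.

μ = (1.35 + 2.61 + 0.94 + 0.55 + 0.37 + 0.72 + 0.49) / 7 = 7.030 / 7 = 1.0043%
Σ(r − μ)² = (1.35 − 1.0043)² + (2.61 − 1.0043)² + (0.94 − 1.0043)² + … = 3.6560
σ = √[3.6560 / 7] = 0.7227%
Sharpe = (μ − rf) / σ = (1.0043 − 0.04) / 0.7227 = 0.9643 / 0.7227 = 1.3343

1.33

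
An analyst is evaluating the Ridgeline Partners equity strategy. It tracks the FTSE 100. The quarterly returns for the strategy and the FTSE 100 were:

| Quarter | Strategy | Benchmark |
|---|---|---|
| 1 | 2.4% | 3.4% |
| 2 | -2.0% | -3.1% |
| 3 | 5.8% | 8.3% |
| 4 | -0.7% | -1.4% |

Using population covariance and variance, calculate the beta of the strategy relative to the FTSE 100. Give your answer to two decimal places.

r̄p = 1.3750%,  r̄m = 1.8000%
Cov = Σ(rp − r̄p)(rm − r̄m) / 4 = 13.3950
Var(rm) = Σ(rm − r̄m)² / 4 = 19.7650
β = Cov / Var = 13.3950 / 19.7650 = 0.6777

0.68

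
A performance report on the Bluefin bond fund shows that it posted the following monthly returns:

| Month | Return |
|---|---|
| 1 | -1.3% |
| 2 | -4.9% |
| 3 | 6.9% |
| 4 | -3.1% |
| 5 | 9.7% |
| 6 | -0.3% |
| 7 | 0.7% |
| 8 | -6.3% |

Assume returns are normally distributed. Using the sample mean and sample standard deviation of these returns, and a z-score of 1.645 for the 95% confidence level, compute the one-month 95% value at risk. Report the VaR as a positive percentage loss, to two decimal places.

μ = (-1.3 − 4.9 + 6.9 − 3.1 + 9.7 − 0.3 + 0.7 − 6.3) / 8 = 1.40 / 8 = 0.1750%
Σ(r − μ)² = 217.0350; sample σ = √(217.0350/7) = 5.5682%
VaR = −(μ − z·σ) = −(0.1750 − 1.645 × 5.5682) = −(-8.9847) = 8.9847%

8.98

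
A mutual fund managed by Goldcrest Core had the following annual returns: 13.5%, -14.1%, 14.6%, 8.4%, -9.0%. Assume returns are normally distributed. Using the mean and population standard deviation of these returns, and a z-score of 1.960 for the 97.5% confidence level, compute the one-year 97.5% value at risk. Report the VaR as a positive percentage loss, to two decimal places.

r̄ = (13.5 − 14.1 + 14.6 + 8.4 − 9) / 5 = 2.6800%
Σ(r − r̄)² = (13.5 − 2.6800)² + (-14.1 − 2.6800)² + (14.6 − 2.6800)² + … = 709.8680
population σ = √(709.8680 / 5) = √141.9736 = 11.9153%
VaR = −(r̄ − z·σ) = −(2.6800 − 1.960 × 11.9153) = −(-20.6740) = 20.6740%

20.67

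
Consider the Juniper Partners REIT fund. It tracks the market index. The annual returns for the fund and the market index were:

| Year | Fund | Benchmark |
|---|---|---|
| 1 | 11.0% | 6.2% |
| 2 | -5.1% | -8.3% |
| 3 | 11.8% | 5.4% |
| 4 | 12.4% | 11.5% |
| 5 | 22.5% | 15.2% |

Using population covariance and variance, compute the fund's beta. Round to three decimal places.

r̄p = 10.5200%,  r̄m = 6.0000%
Cov = Σ(rp − r̄p)(rm − r̄m) / 5 = 68.6500
Var(rm) = Σ(rm − r̄m)² / 5 = 63.9560
β = Cov / Var = 68.6500 / 63.9560 = 1.0734

1.073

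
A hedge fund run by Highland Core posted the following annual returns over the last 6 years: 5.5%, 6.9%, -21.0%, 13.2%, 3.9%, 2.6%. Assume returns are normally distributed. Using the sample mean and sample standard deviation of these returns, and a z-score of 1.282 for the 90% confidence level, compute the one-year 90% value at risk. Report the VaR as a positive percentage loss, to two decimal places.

r̄ = (5.5 + 6.9 − 21 + 13.2 + 3.9 + 2.6) / 6 = 11.10 / 6 = 1.8500%
Sample σ = √[Σ(r − r̄)² / 5] = √[694.5350 / 5] = √138.9070 = 11.7859%
VaR = −(r̄ − z·σ) = −(1.8500 − 1.282 × 11.7859) = −(-13.2595) = 13.2595%

13.26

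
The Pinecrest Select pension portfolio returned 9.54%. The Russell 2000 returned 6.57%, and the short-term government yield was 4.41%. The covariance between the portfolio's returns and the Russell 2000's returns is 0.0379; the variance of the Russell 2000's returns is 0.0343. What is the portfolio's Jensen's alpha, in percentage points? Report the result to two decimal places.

2.74

β = Cov / Var = 0.0379 / 0.0343 = 1.1050
E[R] = Rf + β(Rm − Rf) = 4.41% + 1.1050 × (6.57% − 4.41%) = 6.7968%
α = Rp − E[R] = 9.54% − 6.7968% = 2.7432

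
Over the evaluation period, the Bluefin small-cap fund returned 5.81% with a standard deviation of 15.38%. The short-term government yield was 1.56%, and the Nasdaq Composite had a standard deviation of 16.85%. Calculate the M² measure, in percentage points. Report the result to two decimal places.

6.22

Sharpe = (Rp − Rf) / σp = (5.81% − 1.56%) / 15.38% = 0.2763
M² = Rf + Sharpe × σm = 1.56% + 0.2763 × 16.85% = 6.2157%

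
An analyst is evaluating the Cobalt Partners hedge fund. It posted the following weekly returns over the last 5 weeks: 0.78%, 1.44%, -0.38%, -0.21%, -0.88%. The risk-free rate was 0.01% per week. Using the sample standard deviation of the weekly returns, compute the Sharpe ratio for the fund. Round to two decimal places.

r̄ = (0.78 + 1.44 − 0.38 − 0.21 − 0.88) / 5 = 0.1500%
Sample σ = √[Σ(r − r̄)² / 4] = √[3.5324 / 4] = √0.8831 = 0.9397%
Sharpe = (r̄ − rf) / σ = (0.1500 − 0.01) / 0.9397 = 0.1400 / 0.9397 = 0.1490

0.15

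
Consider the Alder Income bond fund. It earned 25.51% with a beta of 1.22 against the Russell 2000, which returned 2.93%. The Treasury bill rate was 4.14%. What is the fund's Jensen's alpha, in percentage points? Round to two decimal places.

CAPM expected return = Rf + β(Rm − Rf) = 4.14% + 1.22 × (2.93% − 4.14%) = 4.14 + 1.22 × -1.21 = 2.6638%
Jensen's α = Rp − E[R] = 25.51% − 2.6638% = 22.8462

22.85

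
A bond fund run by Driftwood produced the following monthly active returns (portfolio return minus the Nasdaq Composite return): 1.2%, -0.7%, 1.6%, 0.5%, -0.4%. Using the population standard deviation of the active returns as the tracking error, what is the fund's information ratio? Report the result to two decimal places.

r̄ = (1.2 − 0.7 + 1.6 + 0.5 − 0.4) / 5 = 0.4400%
Population std dev = √[3.9320 / 5] = 0.8868%
IR = r̄ / tracking error = 0.4400 / 0.8868 = 0.4962

0.50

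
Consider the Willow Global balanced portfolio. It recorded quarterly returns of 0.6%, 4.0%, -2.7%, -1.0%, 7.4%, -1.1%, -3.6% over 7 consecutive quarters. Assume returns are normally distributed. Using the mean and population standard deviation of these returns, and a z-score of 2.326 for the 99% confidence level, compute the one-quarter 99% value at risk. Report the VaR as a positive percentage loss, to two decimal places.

Mean return r̄ = 3.60 / 7 = 0.5143%
Σ(r − r̄)² = 91.7286; population σ = √(91.7286/7) = 3.6200%
VaR = −(r̄ − z·σ) = −(0.5143 − 2.326 × 3.6200) = −(-7.9058) = 7.9058%

7.91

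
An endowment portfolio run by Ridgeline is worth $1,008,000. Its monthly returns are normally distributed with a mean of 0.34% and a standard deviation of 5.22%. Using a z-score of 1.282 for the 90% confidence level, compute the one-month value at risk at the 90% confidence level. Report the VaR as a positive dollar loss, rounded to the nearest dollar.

Return at the 90% tail: μ − z·σ = 0.34% − 1.282 × 5.22% = 0.34 − 6.69204 = -6.35204%
VaR = −(-6.35204%) × $1,008,000 = 6.35204% × $1,008,000 = $64,029

$64,029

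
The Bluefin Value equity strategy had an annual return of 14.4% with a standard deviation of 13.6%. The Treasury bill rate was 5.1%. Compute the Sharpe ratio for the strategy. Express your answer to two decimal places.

Sharpe = (Rp − Rf) / σp = (14.4% − 5.1%) / 13.6% = 9.30% / 13.6% = 0.6838

0.68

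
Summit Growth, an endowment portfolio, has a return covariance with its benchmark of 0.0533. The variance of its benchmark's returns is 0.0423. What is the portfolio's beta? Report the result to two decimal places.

β = Cov(Rp, Rm) / Var(Rm) = 0.0533 / 0.0423 = 1.2600

1.26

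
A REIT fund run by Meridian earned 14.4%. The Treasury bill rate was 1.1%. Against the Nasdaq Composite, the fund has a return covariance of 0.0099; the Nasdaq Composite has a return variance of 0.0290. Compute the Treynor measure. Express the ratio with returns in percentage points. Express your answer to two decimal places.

β = Cov / Var = 0.0099 / 0.0290 = 0.3414
Treynor = (Rp − Rf) / β = (14.4% − 1.1%) / 0.3414 = 13.30 / 0.3414 = 38.9572

38.96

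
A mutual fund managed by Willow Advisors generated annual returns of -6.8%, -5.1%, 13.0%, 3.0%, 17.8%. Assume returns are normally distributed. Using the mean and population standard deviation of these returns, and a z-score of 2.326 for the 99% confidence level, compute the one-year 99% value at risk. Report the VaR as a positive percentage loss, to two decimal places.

18.20

Mean return μ = 21.90 / 5 = 4.3800%
Population std dev = √[471.1680 / 5] = 9.7074%
VaR = −(μ − z·σ) = −(4.3800 − 2.326 × 9.7074) = −(-18.1994) = 18.1994%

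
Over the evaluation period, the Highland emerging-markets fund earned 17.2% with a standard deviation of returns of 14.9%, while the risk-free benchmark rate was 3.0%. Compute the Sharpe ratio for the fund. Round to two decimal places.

0.95

Sharpe = (Rp − Rf) / σp = (17.2% − 3.0%) / 14.9% = 14.20% / 14.9% = 0.9530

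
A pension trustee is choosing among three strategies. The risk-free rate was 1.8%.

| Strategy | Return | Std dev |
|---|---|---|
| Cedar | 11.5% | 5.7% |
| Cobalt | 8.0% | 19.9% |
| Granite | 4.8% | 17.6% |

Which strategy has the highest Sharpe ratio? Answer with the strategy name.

Cedar

Cedar: Sharpe ratio = (11.5% − 1.8%) / 5.7% = 1.702
Cobalt: Sharpe ratio = (8.0% − 1.8%) / 19.9% = 0.312
Granite: Sharpe ratio = (4.8% − 1.8%) / 17.6% = 0.170
Highest: Cedar (1.702).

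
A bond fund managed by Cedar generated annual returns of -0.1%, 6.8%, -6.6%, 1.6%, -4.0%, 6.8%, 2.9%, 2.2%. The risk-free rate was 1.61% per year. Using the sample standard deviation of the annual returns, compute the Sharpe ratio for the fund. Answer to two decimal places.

-0.09

r̄ = (-0.1 + 6.8 − 6.6 + 1.6 − 4 + 6.8 + 2.9 + 2.2) / 8 = 1.2000%
Σ(r − r̄)² = 156.3400; sample σ = √(156.3400/7) = 4.7259%
Sharpe = (r̄ − rf) / σ = (1.2000 − 1.61) / 4.7259 = -0.4100 / 4.7259 = -0.0868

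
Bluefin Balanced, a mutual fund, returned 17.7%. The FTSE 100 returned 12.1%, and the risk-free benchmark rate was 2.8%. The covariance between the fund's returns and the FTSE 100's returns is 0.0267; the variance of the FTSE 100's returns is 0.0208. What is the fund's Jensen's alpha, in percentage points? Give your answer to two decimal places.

2.96

β = Cov / Var = 0.0267 / 0.0208 = 1.2837
E[R] = Rf + β(Rm − Rf) = 2.8% + 1.2837 × (12.1% − 2.8%) = 14.7384%
α = Rp − E[R] = 17.7% − 14.7384% = 2.9616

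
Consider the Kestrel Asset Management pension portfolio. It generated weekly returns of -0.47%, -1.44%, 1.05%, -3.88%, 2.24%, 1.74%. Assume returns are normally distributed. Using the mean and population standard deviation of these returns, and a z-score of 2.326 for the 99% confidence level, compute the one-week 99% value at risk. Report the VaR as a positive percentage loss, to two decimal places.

5.01

μ = (-0.47 − 1.44 + 1.05 − 3.88 + 2.24 + 1.74) / 6 = -0.1267%
Σ(r − μ)² = (-0.47 − (-0.1267))² + (-1.44 − (-0.1267))² + … = 26.4003
σ = √[26.4003 / 6] = 2.0976%
VaR = −(μ − z·σ) = −(-0.1267 − 2.326 × 2.0976) = −(-5.0057) = 5.0057%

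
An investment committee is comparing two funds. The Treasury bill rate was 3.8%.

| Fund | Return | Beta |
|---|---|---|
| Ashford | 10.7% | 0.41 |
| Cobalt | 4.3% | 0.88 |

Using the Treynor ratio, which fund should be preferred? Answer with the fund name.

Ashford: Treynor = (10.7% − 3.8%) / 0.41 = 16.829
Cobalt: Treynor = (4.3% − 3.8%) / 0.88 = 0.568
Highest: Ashford (16.829).

Ashford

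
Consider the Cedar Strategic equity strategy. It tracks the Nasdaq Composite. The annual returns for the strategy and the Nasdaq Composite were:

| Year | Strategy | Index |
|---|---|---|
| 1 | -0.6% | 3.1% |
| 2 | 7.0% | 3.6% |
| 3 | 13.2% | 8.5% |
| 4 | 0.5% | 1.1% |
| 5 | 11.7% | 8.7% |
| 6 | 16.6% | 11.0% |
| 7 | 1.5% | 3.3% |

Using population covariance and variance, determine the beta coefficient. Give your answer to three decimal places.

1.751

r̄p = 7.1286%,  r̄m = 5.6143%
Cov = Σ(rp − r̄p)(rm − r̄m) / 7 = 20.7539
Var(rm) = Σ(rm − r̄m)² / 7 = 11.8527
β = Cov / Var = 20.7539 / 11.8527 = 1.7510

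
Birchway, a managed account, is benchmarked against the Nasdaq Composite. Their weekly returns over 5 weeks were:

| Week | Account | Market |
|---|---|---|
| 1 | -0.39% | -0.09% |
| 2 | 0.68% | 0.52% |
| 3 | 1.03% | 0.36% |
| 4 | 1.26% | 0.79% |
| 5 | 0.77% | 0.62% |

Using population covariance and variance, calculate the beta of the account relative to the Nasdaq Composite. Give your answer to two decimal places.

1.69

r̄p = 0.6700%,  r̄m = 0.4400%
Cov = Σ(rp − r̄p)(rm − r̄m) / 5 = 0.1517
Var(rm) = Σ(rm − r̄m)² / 5 = 0.0897
β = Cov / Var = 0.1517 / 0.0897 = 1.6912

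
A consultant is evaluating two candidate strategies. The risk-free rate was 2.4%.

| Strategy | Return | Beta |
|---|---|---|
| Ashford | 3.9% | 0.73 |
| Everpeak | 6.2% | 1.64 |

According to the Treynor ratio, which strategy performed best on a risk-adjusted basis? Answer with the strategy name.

Ashford: Treynor = (3.9% − 2.4%) / 0.73 = 2.055
Everpeak: Treynor = (6.2% − 2.4%) / 1.64 = 2.317
Highest: Everpeak (2.317).

Everpeak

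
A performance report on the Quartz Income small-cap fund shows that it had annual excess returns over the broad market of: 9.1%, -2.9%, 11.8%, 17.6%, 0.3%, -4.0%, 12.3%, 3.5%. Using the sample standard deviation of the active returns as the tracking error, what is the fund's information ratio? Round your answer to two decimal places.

Mean return r̄ = 47.70 / 8 = 5.9625%
Sample std dev = √[435.4388 / 7] = 7.8870%
IR = r̄ / tracking error = 5.9625 / 7.8870 = 0.7560

0.76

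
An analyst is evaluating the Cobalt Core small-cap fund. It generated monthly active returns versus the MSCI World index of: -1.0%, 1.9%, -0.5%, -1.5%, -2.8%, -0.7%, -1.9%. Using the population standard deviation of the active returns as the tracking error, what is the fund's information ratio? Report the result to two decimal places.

Mean return μ = -6.50 / 7 = -0.9286%
Σ(r − μ)² = 13.0143; population σ = √(13.0143/7) = 1.3635%
IR = μ / tracking error = -0.9286 / 1.3635 = -0.6810

-0.68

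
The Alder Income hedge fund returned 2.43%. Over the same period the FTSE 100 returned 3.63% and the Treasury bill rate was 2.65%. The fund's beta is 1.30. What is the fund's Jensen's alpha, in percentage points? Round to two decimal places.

-1.49

CAPM expected return = Rf + β(Rm − Rf) = 2.65% + 1.30 × (3.63% − 2.65%) = 2.65 + 1.30 × 0.98 = 3.9240%
Jensen's α = Rp − E[R] = 2.43% − 3.9240% = -1.4940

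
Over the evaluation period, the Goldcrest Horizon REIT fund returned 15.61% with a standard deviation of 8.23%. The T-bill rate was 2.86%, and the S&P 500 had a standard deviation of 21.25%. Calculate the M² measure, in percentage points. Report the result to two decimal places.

35.78

Sharpe = (Rp − Rf) / σp = (15.61% − 2.86%) / 8.23% = 1.5492
M² = Rf + Sharpe × σm = 2.86% + 1.5492 × 21.25% = 35.7805%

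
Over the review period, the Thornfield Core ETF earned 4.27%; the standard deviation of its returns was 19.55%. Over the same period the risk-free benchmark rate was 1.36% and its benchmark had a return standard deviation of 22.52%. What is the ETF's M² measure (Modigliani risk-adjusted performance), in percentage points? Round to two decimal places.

4.71

Sharpe = (Rp − Rf) / σp = (4.27% − 1.36%) / 19.55% = 0.1488
M² = Rf + Sharpe × σm = 1.36% + 0.1488 × 22.52% = 4.7110%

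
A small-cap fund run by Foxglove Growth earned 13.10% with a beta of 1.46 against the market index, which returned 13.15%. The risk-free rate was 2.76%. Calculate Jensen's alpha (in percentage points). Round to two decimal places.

CAPM expected return = Rf + β(Rm − Rf) = 2.76% + 1.46 × (13.15% − 2.76%) = 2.76 + 1.46 × 10.39 = 17.9294%
Jensen's α = Rp − E[R] = 13.10% − 17.9294% = -4.8294

-4.83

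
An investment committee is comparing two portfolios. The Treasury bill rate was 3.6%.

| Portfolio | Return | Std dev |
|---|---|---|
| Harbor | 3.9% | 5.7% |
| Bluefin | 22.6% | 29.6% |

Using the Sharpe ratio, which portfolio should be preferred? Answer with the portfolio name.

Harbor: Sharpe ratio = (3.9% − 3.6%) / 5.7% = 0.053
Bluefin: Sharpe ratio = (22.6% − 3.6%) / 29.6% = 0.642
Highest: Bluefin (0.642).

Bluefin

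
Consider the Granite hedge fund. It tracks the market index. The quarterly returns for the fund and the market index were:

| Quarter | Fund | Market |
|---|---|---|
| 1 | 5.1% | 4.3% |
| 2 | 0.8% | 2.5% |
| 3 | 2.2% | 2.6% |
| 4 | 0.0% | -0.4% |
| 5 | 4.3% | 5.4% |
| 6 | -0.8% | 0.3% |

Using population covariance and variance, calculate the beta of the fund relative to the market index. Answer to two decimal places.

0.97

r̄p = 1.9333%,  r̄m = 2.4500%
Cov = Σ(rp − r̄p)(rm − r̄m) / 6 = 4.0350
Var(rm) = Σ(rm − r̄m)² / 6 = 4.1492
β = Cov / Var = 4.0350 / 4.1492 = 0.9725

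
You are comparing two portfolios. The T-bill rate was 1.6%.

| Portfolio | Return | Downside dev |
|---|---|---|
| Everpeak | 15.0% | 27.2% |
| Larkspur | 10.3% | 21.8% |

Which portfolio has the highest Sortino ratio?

Everpeak

Everpeak: Sortino ratio = (15.0% − 1.6%) / 27.2% = 0.493
Larkspur: Sortino ratio = (10.3% − 1.6%) / 21.8% = 0.399
Highest: Everpeak (0.493).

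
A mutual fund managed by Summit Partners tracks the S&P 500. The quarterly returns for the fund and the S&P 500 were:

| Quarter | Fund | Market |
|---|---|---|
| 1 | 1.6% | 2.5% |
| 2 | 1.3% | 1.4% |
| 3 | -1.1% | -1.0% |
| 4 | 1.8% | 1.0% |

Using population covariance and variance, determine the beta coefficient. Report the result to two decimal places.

0.81

r̄p = 0.9000%,  r̄m = 0.9750%
Cov = Σ(rp − r̄p)(rm − r̄m) / 4 = 1.3025
Var(rm) = Σ(rm − r̄m)² / 4 = 1.6019
β = Cov / Var = 1.3025 / 1.6019 = 0.8131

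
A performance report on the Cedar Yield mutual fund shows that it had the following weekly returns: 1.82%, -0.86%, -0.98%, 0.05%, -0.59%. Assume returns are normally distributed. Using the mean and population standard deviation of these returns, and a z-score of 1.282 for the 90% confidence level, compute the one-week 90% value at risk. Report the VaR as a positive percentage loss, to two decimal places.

1.43

Mean return r̄ = -0.560 / 5 = -0.1120%
Population std dev = √[5.3003 / 5] = 1.0296%
VaR = −(r̄ − z·σ) = −(-0.1120 − 1.282 × 1.0296) = −(-1.4319) = 1.4319%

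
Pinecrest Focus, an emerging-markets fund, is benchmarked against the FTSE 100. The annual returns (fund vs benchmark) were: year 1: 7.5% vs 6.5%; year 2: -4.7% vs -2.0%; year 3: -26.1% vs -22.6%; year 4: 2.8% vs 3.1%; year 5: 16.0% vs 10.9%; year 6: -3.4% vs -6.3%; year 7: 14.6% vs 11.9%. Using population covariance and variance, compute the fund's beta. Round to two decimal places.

r̄p = 0.9571%,  r̄m = 0.2143%
Cov = Σ(rp − r̄p)(rm − r̄m) / 7 = 146.4020
Var(rm) = Σ(rm − r̄m)² / 7 = 123.7727
β = Cov / Var = 146.4020 / 123.7727 = 1.1828

1.18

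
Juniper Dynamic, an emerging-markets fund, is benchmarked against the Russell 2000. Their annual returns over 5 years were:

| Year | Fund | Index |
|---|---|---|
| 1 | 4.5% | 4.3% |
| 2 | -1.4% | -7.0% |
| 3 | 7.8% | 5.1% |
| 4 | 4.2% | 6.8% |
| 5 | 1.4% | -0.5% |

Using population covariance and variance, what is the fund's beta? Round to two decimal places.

r̄p = 3.3000%,  r̄m = 1.7400%
Cov = Σ(rp − r̄p)(rm − r̄m) / 5 = 13.6160
Var(rm) = Σ(rm − r̄m)² / 5 = 24.9704
β = Cov / Var = 13.6160 / 24.9704 = 0.5453

0.55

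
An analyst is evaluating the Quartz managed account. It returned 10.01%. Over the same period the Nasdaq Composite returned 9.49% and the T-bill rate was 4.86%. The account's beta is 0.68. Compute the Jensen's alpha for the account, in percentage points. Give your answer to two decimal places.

CAPM expected return = Rf + β(Rm − Rf) = 4.86% + 0.68 × (9.49% − 4.86%) = 4.86 + 0.68 × 4.63 = 8.0084%
Jensen's α = Rp − E[R] = 10.01% − 8.0084% = 2.0016

2.00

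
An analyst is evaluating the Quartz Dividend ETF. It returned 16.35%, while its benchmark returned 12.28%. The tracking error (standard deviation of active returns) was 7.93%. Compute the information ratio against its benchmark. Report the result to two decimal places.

0.51

IR = (Rp − Rb) / TE = (16.35% − 12.28%) / 7.93% = 4.07% / 7.93% = 0.5132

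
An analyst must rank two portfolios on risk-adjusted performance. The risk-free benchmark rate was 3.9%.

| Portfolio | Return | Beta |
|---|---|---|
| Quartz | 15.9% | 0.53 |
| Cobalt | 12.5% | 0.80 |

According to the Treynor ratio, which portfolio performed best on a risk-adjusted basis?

Quartz: Treynor = (15.9% − 3.9%) / 0.53 = 22.642
Cobalt: Treynor = (12.5% − 3.9%) / 0.80 = 10.750
Highest: Quartz (22.642).

Quartz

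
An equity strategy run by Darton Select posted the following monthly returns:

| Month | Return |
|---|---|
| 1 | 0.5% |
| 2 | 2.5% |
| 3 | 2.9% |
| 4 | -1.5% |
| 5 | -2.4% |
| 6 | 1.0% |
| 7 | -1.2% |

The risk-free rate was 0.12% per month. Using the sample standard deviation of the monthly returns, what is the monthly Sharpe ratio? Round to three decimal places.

r̄ = (0.5 + 2.5 + 2.9 − 1.5 − 2.4 + 1 − 1.2) / 7 = 0.2571%
Σ(r − r̄)² = 24.8971; sample σ = √(24.8971/6) = 2.0370%
Sharpe = (r̄ − rf) / σ = (0.2571 − 0.12) / 2.0370 = 0.1371 / 2.0370 = 0.0673

0.067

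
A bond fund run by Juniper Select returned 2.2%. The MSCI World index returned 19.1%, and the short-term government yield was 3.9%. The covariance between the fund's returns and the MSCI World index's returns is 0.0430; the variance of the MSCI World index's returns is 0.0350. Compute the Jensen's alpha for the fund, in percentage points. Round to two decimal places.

β = Cov / Var = 0.0430 / 0.0350 = 1.2286
E[R] = Rf + β(Rm − Rf) = 3.9% + 1.2286 × (19.1% − 3.9%) = 22.5747%
α = Rp − E[R] = 2.2% − 22.5747% = -20.3747

-20.37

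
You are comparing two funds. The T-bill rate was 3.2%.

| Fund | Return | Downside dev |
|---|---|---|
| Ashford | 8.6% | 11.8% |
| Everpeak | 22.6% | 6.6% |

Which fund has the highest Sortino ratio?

Everpeak

Ashford: Sortino ratio = (8.6% − 3.2%) / 11.8% = 0.458
Everpeak: Sortino ratio = (22.6% − 3.2%) / 6.6% = 2.939
Highest: Everpeak (2.939).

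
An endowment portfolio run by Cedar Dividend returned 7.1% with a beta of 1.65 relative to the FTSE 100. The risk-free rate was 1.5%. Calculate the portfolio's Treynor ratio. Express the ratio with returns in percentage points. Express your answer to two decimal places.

Treynor = (Rp − Rf) / β = (7.1% − 1.5%) / 1.65 = 5.60 / 1.65 = 3.3939

3.39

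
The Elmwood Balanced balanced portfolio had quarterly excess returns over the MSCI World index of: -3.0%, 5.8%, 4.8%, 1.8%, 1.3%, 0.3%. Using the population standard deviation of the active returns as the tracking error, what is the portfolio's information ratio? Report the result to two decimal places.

0.63

r̄ = (-3 + 5.8 + 4.8 + 1.8 + 1.3 + 0.3) / 6 = 1.8333%
Σ(r − r̄)² = 50.5333; population σ = √(50.5333/6) = 2.9021%
IR = r̄ / tracking error = 1.8333 / 2.9021 = 0.6317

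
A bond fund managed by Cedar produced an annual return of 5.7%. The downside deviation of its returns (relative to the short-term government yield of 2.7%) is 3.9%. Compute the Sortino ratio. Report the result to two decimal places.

0.77

Sortino = (Rp − Rf) / σd = (5.7% − 2.7%) / 3.9% = 3.00% / 3.9% = 0.7692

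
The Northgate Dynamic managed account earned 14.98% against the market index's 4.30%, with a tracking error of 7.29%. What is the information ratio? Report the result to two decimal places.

IR = (Rp − Rb) / TE = (14.98% − 4.30%) / 7.29% = 10.68% / 7.29% = 1.4650

1.47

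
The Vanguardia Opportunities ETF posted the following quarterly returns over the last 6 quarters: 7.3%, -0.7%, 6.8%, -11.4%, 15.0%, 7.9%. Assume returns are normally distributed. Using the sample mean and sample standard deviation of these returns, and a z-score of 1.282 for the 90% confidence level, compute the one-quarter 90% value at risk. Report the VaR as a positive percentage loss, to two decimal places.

r̄ = (7.3 − 0.7 + 6.8 − 11.4 + 15 + 7.9) / 6 = 4.1500%
Σ(r − r̄)² = (7.3 − 4.1500)² + (-0.7 − 4.1500)² + (6.8 − 4.1500)² + … = 414.0550
σ = √[414.0550 / 5] = 9.1001%
VaR = −(r̄ − z·σ) = −(4.1500 − 1.282 × 9.1001) = −(-7.5163) = 7.5163%

7.52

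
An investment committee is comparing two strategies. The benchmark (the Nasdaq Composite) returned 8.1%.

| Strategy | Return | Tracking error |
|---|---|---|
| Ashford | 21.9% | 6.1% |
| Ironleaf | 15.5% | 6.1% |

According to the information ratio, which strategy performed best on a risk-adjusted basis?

Ashford: IR = (21.9% − 8.1%) / 6.1% = 2.262
Ironleaf: IR = (15.5% − 8.1%) / 6.1% = 1.213
Highest: Ashford (2.262).

Ashford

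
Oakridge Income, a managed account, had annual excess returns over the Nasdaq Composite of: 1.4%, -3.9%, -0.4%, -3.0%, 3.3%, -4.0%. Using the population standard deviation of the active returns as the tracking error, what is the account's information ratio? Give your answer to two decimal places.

-0.40

Mean return r̄ = -6.60 / 6 = -1.1000%
Population σ = √[Σ(r − r̄)² / 6] = √[45.9600 / 6] = √7.6600 = 2.7677%
IR = r̄ / tracking error = -1.1000 / 2.7677 = -0.3974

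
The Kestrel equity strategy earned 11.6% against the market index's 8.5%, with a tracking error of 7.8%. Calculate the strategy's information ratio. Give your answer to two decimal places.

IR = (Rp − Rb) / TE = (11.6% − 8.5%) / 7.8% = 3.10% / 7.8% = 0.3974

0.40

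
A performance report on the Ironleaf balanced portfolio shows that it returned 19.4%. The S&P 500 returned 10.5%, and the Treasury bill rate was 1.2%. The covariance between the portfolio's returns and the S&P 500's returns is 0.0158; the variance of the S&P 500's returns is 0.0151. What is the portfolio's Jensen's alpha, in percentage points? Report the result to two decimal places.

8.47

β = Cov / Var = 0.0158 / 0.0151 = 1.0464
E[R] = Rf + β(Rm − Rf) = 1.2% + 1.0464 × (10.5% − 1.2%) = 10.9315%
α = Rp − E[R] = 19.4% − 10.9315% = 8.4685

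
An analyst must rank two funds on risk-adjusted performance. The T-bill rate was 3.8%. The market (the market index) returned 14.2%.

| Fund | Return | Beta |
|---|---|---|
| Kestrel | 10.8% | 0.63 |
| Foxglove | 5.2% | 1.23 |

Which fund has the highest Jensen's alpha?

Kestrel: α = 10.8% − [3.8% + 0.63 × (14.2% − 3.8%)] = 0.448
Foxglove: α = 5.2% − [3.8% + 1.23 × (14.2% − 3.8%)] = -11.392
Highest: Kestrel (0.448).

Kestrel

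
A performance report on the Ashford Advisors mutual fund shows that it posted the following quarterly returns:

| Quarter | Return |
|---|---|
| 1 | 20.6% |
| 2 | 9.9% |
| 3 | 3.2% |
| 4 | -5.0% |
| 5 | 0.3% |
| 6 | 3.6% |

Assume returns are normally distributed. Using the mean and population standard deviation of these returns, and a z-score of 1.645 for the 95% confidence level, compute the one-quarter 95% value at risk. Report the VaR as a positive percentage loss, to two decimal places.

μ = (20.6 + 9.9 + 3.2 − 5 + 0.3 + 3.6) / 6 = 32.60 / 6 = 5.4333%
Σ(r − μ)² = (20.6 − 5.4333)² + (9.9 − 5.4333)² + (3.2 − 5.4333)² + … = 393.5333
population σ = √(393.5333 / 6) = √65.5889 = 8.0987%
VaR = −(μ − z·σ) = −(5.4333 − 1.645 × 8.0987) = −(-7.8891) = 7.8891%

7.89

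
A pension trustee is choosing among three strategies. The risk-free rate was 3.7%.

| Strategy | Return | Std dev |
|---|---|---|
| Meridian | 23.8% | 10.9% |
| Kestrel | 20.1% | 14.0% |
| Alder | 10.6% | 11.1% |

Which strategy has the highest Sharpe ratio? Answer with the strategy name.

Meridian: Sharpe ratio = (23.8% − 3.7%) / 10.9% = 1.844
Kestrel: Sharpe ratio = (20.1% − 3.7%) / 14.0% = 1.171
Alder: Sharpe ratio = (10.6% − 3.7%) / 11.1% = 0.622
Highest: Meridian (1.844).

Meridian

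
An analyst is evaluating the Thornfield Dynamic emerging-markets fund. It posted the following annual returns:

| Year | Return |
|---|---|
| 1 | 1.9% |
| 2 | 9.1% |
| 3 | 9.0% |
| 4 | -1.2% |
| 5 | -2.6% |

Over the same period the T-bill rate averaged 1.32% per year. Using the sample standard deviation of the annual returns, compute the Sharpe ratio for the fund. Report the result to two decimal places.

0.35

μ = (1.9 + 9.1 + 9 − 1.2 − 2.6) / 5 = 3.2400%
Σ(r − μ)² = 123.1320; sample σ = √(123.1320/4) = 5.5482%
Sharpe = (μ − rf) / σ = (3.2400 − 1.32) / 5.5482 = 1.9200 / 5.5482 = 0.3461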